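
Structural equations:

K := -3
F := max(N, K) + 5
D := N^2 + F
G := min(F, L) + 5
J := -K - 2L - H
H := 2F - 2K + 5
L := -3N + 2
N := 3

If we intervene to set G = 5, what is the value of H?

27

do(G=5) replaces the equation G := min(F, L) + 5 with the constant G = 5.
Since H is not a descendant of the intervened variable, it is unaffected.
F = max(N, K) + 5  [with N=3, K=-3]  = 8
H = 2F - 2K + 5  [with F=8, K=-3]  = 27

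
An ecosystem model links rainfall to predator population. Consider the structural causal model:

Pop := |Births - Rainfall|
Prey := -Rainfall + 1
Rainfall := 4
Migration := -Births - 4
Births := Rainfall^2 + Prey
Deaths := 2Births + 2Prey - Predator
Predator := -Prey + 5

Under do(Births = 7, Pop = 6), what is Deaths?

Setting Births = 7, Pop = 6 by intervention discards those variables' equations.
Prey = -Rainfall + 1  [with Rainfall=4]  = -3
Predator = -Prey + 5  [with Prey=-3]  = 8
Deaths = 2Births + 2Prey - Predator  [with Births=7, Prey=-3, Predator=8]  = 0

0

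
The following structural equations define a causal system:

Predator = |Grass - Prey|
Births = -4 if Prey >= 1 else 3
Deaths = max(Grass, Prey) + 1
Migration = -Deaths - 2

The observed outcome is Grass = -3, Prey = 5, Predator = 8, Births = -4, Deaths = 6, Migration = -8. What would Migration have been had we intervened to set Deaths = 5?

-7

The intervention breaks the incoming arrows to Deaths: Deaths = max(Grass, Prey) + 1 no longer applies, and Deaths = 5.
Migration = -Deaths - 2  [with Deaths=5]  = -7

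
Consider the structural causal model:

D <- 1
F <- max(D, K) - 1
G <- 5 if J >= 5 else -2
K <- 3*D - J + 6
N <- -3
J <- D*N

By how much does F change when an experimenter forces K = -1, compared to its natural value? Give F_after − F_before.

-11

The intervention breaks the incoming arrows to K: K <- 3*D - J + 6 no longer applies, and K = -1.
F = max(D, K) - 1  [with D=1, K=-1]  = 0
Without intervention: J = D*N  [with D=1, N=-3]  = -3; K = 3*D - J + 6  [with D=1, J=-3]  = 12; F = max(D, K) - 1  [with D=1, K=12]  = 11.
Change = 0 − 11 = -11.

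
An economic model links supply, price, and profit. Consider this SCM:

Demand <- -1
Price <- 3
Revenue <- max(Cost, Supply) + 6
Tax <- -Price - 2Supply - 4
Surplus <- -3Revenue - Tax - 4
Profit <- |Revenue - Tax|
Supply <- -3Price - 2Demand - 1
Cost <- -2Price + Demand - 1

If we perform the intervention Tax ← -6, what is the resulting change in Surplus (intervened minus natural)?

Intervening sets Tax = -6 and removes its equation (Tax <- -Price - 2Supply - 4).
Supply = -3Price - 2Demand - 1  [with Price=3, Demand=-1]  = -8
Cost = -2Price + Demand - 1  [with Price=3, Demand=-1]  = -8
Revenue = max(Cost, Supply) + 6  [with Cost=-8, Supply=-8]  = -2
Surplus = -3Revenue - Tax - 4  [with Revenue=-2, Tax=-6]  = 8
Without intervention: Supply = -3Price - 2Demand - 1  [with Price=3, Demand=-1]  = -8; Cost = -2Price + Demand - 1  [with Price=3, Demand=-1]  = -8; Revenue = max(Cost, Supply) + 6  [with Cost=-8, Supply=-8]  = -2; Tax = -Price - 2Supply - 4  [with Price=3, Supply=-8]  = 9; Surplus = -3Revenue - Tax - 4  [with Revenue=-2, Tax=9]  = -7.
Change = 8 − (-7) = 15.

15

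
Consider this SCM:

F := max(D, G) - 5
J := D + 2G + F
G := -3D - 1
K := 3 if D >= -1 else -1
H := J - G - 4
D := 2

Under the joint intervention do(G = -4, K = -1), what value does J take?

The joint intervention fixes G = -4, K = -1, removing each variable's own equation.
F = max(D, G) - 5  [with D=2, G=-4]  = -3
J = D + 2G + F  [with D=2, G=-4, F=-3]  = -9

-9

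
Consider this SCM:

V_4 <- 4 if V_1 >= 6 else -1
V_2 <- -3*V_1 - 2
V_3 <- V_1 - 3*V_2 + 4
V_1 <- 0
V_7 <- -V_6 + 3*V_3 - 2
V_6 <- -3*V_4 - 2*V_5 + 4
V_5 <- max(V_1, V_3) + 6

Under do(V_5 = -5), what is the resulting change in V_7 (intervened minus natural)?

Under do(V_5=-5), the mechanism V_5 <- max(V_1, V_3) + 6 is discarded; V_5 is fixed at -5.
V_2 = -3*V_1 - 2  [with V_1=0]  = -2
V_3 = V_1 - 3*V_2 + 4  [with V_1=0, V_2=-2]  = 10
V_4 = 4 if V_1 >= 6 else -1  [with V_1=0]  = -1
V_6 = -3*V_4 - 2*V_5 + 4  [with V_4=-1, V_5=-5]  = 17
V_7 = -V_6 + 3*V_3 - 2  [with V_6=17, V_3=10]  = 11
Without intervention: V_2 = -3*V_1 - 2  [with V_1=0]  = -2; V_3 = V_1 - 3*V_2 + 4  [with V_1=0, V_2=-2]  = 10; V_4 = 4 if V_1 >= 6 else -1  [with V_1=0]  = -1; V_5 = max(V_1, V_3) + 6  [with V_1=0, V_3=10]  = 16; V_6 = -3*V_4 - 2*V_5 + 4  [with V_4=-1, V_5=16]  = -25; V_7 = -V_6 + 3*V_3 - 2  [with V_6=-25, V_3=10]  = 53.
Change = 11 − 53 = -42.

-42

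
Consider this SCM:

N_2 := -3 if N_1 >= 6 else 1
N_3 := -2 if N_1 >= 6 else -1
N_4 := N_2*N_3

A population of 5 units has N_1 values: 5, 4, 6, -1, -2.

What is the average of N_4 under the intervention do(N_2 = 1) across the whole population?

Under do(N_2=1), N_2's equation is replaced by N_2=1 for every unit. Per-unit N_4: -1, -1, -2, -1, -1. Mean = -1.2.

-1.2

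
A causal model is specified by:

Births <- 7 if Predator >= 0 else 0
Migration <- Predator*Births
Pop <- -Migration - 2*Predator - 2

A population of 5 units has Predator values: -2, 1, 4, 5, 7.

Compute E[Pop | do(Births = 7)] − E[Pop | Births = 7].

11.25

The intervention sets Births=7 in all 5 units regardless of Predator. Recomputing Pop per unit gives 16, -11, -38, -47, -65; average -29.
E[Pop|Births=7] averages over only the 4 units with Births=7 (Predator = 1, 4, 5, 7): Pop = -11, -38, -47, -65, mean -40.25.
Difference = -29 − (-40.25) = 11.25.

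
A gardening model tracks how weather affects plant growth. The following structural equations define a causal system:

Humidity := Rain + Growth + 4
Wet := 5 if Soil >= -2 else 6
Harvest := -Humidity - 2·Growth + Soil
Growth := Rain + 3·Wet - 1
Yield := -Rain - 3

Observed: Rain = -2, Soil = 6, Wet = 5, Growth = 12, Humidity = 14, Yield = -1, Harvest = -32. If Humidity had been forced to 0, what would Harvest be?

-18

Under do(Humidity=0), the mechanism Humidity := Rain + Growth + 4 is discarded; Humidity is fixed at 0.
Wet = 5 if Soil >= -2 else 6  [with Soil=6]  = 5
Growth = Rain + 3·Wet - 1  [with Rain=-2, Wet=5]  = 12
Harvest = -Humidity - 2·Growth + Soil  [with Humidity=0, Growth=12, Soil=6]  = -18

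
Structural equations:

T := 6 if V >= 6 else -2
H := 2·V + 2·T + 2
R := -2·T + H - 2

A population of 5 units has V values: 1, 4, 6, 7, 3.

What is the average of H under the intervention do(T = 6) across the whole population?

The intervention sets T=6 in all 5 units regardless of V. Recomputing H per unit gives 16, 22, 26, 28, 20; average 22.4.

22.4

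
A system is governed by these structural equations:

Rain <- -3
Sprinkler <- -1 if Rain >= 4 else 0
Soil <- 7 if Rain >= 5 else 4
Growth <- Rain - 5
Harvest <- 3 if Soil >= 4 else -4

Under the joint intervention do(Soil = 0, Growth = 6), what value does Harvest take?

-4

Setting Soil = 0, Growth = 6 by intervention discards those variables' equations.
Harvest = 3 if Soil >= 4 else -4  [with Soil=0]  = -4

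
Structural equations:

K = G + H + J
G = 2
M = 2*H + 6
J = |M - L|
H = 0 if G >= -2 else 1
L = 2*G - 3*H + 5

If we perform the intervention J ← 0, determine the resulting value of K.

The intervention breaks the incoming arrows to J: J = |M - L| no longer applies, and J = 0.
H = 0 if G >= -2 else 1  [with G=2]  = 0
K = G + H + J  [with G=2, H=0, J=0]  = 2

2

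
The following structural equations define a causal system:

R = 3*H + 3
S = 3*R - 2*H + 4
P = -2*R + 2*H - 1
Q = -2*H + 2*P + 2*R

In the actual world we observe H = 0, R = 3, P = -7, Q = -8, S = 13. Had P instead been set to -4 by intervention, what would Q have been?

-2

The intervention breaks the incoming arrows to P: P = -2*R + 2*H - 1 no longer applies, and P = -4.
R = 3*H + 3  [with H=0]  = 3
Q = -2*H + 2*P + 2*R  [with H=0, P=-4, R=3]  = -2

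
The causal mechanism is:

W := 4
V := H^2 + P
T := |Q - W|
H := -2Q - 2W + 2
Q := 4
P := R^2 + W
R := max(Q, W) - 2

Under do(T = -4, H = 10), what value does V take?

108

Setting T = -4, H = 10 by intervention discards those variables' equations.
R = max(Q, W) - 2  [with Q=4, W=4]  = 2
P = R^2 + W  [with R=2, W=4]  = 8
V = H^2 + P  [with H=10, P=8]  = 108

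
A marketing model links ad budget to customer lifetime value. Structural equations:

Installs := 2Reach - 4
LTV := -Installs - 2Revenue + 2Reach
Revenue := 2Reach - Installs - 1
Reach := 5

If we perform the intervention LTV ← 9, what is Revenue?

Under do(LTV=9), the mechanism LTV := -Installs - 2Revenue + 2Reach is discarded; LTV is fixed at 9.
Since Revenue is not a descendant of the intervened variable, it is unaffected.
Installs = 2Reach - 4  [with Reach=5]  = 6
Revenue = 2Reach - Installs - 1  [with Reach=5, Installs=6]  = 3

3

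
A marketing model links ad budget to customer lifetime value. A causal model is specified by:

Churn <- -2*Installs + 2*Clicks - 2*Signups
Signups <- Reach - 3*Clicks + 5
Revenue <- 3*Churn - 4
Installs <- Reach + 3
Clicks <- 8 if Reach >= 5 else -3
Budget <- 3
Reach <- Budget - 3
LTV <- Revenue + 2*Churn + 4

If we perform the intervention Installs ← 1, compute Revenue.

The intervention breaks the incoming arrows to Installs: Installs <- Reach + 3 no longer applies, and Installs = 1.
Reach = Budget - 3  [with Budget=3]  = 0
Clicks = 8 if Reach >= 5 else -3  [with Reach=0]  = -3
Signups = Reach - 3*Clicks + 5  [with Reach=0, Clicks=-3]  = 14
Churn = -2*Installs + 2*Clicks - 2*Signups  [with Installs=1, Clicks=-3, Signups=14]  = -36
Revenue = 3*Churn - 4  [with Churn=-36]  = -112

-112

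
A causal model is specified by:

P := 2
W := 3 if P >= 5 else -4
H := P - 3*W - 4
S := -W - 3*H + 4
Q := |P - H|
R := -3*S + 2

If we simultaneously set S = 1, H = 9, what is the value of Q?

7

The joint intervention fixes S = 1, H = 9, removing each variable's own equation.
Q = |P - H|  [with P=2, H=9]  = 7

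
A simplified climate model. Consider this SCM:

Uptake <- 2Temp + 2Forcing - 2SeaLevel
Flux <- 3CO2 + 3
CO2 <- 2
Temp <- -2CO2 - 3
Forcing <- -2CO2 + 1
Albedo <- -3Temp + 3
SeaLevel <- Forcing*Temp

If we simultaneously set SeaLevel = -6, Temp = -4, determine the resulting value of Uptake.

The joint intervention fixes SeaLevel = -6, Temp = -4, removing each variable's own equation.
Forcing = -2CO2 + 1  [with CO2=2]  = -3
Uptake = 2Temp + 2Forcing - 2SeaLevel  [with Temp=-4, Forcing=-3, SeaLevel=-6]  = -2

-2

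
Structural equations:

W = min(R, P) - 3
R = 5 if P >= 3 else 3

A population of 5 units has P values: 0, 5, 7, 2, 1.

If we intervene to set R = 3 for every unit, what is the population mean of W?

The intervention sets R=3 in all 5 units regardless of P. Recomputing W per unit gives -3, 0, 0, -1, -2; average -1.2.

-1.2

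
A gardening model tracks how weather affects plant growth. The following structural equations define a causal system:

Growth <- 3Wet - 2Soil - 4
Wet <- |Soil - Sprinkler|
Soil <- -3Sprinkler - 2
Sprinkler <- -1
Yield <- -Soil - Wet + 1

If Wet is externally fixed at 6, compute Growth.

The intervention breaks the incoming arrows to Wet: Wet <- |Soil - Sprinkler| no longer applies, and Wet = 6.
Soil = -3Sprinkler - 2  [with Sprinkler=-1]  = 1
Growth = 3Wet - 2Soil - 4  [with Wet=6, Soil=1]  = 12

12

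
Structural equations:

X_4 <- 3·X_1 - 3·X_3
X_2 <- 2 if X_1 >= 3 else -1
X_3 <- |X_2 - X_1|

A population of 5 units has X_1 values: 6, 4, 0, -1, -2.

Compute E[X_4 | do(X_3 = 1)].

1.2

The intervention sets X_3=1 in all 5 units regardless of X_1. Recomputing X_4 per unit gives 15, 9, -3, -6, -9; average 1.2.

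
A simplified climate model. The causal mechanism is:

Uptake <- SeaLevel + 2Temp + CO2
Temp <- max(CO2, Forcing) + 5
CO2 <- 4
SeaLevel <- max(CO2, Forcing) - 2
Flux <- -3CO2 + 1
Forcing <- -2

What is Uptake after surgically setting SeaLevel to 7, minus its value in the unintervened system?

Under do(SeaLevel=7), the mechanism SeaLevel <- max(CO2, Forcing) - 2 is discarded; SeaLevel is fixed at 7.
Temp = max(CO2, Forcing) + 5  [with CO2=4, Forcing=-2]  = 9
Uptake = SeaLevel + 2Temp + CO2  [with SeaLevel=7, Temp=9, CO2=4]  = 29
Without intervention: Temp = max(CO2, Forcing) + 5  [with CO2=4, Forcing=-2]  = 9; SeaLevel = max(CO2, Forcing) - 2  [with CO2=4, Forcing=-2]  = 2; Uptake = SeaLevel + 2Temp + CO2  [with SeaLevel=2, Temp=9, CO2=4]  = 24.
Change = 29 − 24 = 5.

5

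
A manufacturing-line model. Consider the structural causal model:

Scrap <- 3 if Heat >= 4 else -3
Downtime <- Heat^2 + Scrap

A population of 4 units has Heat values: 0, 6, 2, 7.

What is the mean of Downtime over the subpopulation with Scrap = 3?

E[Downtime|Scrap=3] averages over only the 2 units with Scrap=3 (Heat = 6, 7): Downtime = 39, 52, mean 45.5.

45.5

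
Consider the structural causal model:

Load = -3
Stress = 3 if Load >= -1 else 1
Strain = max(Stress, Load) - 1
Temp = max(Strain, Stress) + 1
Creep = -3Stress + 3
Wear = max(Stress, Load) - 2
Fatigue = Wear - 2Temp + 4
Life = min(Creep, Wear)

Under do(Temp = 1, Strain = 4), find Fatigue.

1

The joint intervention fixes Temp = 1, Strain = 4, removing each variable's own equation.
Stress = 3 if Load >= -1 else 1  [with Load=-3]  = 1
Wear = max(Stress, Load) - 2  [with Stress=1, Load=-3]  = -1
Fatigue = Wear - 2Temp + 4  [with Wear=-1, Temp=1]  = 1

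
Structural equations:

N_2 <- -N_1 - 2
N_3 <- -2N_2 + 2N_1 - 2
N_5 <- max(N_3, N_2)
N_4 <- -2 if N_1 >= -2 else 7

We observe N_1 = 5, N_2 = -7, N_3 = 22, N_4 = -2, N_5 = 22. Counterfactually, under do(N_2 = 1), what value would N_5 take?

do(N_2=1) replaces the equation N_2 <- -N_1 - 2 with the constant N_2 = 1.
N_3 = -2N_2 + 2N_1 - 2  [with N_2=1, N_1=5]  = 6
N_5 = max(N_3, N_2)  [with N_3=6, N_2=1]  = 6

6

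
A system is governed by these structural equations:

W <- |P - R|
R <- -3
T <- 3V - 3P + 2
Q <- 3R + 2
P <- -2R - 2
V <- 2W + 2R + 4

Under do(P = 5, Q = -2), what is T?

Setting P = 5, Q = -2 by intervention discards those variables' equations.
W = |P - R|  [with P=5, R=-3]  = 8
V = 2W + 2R + 4  [with W=8, R=-3]  = 14
T = 3V - 3P + 2  [with V=14, P=5]  = 29

29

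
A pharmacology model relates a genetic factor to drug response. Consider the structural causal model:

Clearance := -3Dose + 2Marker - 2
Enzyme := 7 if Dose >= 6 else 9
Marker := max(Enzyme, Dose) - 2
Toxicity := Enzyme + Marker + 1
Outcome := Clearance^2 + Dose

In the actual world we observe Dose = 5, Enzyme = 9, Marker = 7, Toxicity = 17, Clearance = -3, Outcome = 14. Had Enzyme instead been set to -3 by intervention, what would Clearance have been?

-11

do(Enzyme=-3) replaces the equation Enzyme := 7 if Dose >= 6 else 9 with the constant Enzyme = -3.
Marker = max(Enzyme, Dose) - 2  [with Enzyme=-3, Dose=5]  = 3
Clearance = -3Dose + 2Marker - 2  [with Dose=5, Marker=3]  = -11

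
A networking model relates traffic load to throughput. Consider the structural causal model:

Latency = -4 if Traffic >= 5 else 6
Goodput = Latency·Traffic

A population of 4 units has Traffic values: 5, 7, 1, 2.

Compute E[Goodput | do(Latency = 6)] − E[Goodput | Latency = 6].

The intervention sets Latency=6 in all 4 units regardless of Traffic. Recomputing Goodput per unit gives 30, 42, 6, 12; average 22.5.
E[Goodput|Latency=6] averages over only the 2 units with Latency=6 (Traffic = 1, 2): Goodput = 6, 12, mean 9.
Difference = 22.5 − 9 = 13.5.

13.5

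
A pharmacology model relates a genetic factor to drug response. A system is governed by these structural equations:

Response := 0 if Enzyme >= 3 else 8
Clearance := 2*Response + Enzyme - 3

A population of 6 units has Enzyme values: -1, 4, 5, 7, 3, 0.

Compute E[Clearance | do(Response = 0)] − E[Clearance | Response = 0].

do(Response=0) breaks Response's dependence on Enzyme. With Response=0 fixed, Clearance across the units is -4, 1, 2, 4, 0, -3, mean 0.
E[Clearance|Response=0] averages over only the 4 units with Response=0 (Enzyme = 4, 5, 7, 3): Clearance = 1, 2, 4, 0, mean 1.75.
Difference = 0 − 1.75 = -1.75.

-1.75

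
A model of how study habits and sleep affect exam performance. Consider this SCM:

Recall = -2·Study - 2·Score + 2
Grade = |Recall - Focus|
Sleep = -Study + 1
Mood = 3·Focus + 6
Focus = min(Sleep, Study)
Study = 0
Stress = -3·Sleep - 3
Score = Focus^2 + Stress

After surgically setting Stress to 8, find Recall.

The intervention breaks the incoming arrows to Stress: Stress = -3·Sleep - 3 no longer applies, and Stress = 8.
Sleep = -Study + 1  [with Study=0]  = 1
Focus = min(Sleep, Study)  [with Sleep=1, Study=0]  = 0
Score = Focus^2 + Stress  [with Focus=0, Stress=8]  = 8
Recall = -2·Study - 2·Score + 2  [with Study=0, Score=8]  = -14

-14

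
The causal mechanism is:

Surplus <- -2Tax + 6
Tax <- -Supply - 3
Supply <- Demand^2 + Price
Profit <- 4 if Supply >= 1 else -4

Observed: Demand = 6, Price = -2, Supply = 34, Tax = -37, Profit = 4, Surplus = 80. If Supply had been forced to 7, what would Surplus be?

26

The intervention breaks the incoming arrows to Supply: Supply <- Demand^2 + Price no longer applies, and Supply = 7.
Tax = -Supply - 3  [with Supply=7]  = -10
Surplus = -2Tax + 6  [with Tax=-10]  = 26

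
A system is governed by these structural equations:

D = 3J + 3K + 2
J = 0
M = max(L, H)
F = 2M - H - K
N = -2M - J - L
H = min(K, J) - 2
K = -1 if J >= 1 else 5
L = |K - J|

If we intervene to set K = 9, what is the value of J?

0

Under do(K=9), the mechanism K = -1 if J >= 1 else 5 is discarded; K is fixed at 9.
J is not downstream of the intervention, so its value is determined by the original equations.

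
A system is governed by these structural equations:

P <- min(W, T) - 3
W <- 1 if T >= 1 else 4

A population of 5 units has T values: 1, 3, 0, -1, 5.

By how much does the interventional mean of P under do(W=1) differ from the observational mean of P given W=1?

Under do(W=1), W's equation is replaced by W=1 for every unit. Per-unit P: -2, -2, -3, -4, -2. Mean = -2.6.
Observing W=1 restricts to units where W's equation naturally yields 1: T ∈ {1, 3, 5}. In that subpopulation P = -2, -2, -2, mean -2.
Difference = -2.6 − (-2) = -0.6.

-0.6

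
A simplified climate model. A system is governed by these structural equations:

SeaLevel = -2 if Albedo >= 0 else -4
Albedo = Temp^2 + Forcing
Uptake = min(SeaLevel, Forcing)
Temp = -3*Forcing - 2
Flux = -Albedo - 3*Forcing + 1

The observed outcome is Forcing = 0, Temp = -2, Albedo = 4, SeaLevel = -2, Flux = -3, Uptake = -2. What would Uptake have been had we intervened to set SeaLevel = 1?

0

Under do(SeaLevel=1), the mechanism SeaLevel = -2 if Albedo >= 0 else -4 is discarded; SeaLevel is fixed at 1.
Uptake = min(SeaLevel, Forcing)  [with SeaLevel=1, Forcing=0]  = 0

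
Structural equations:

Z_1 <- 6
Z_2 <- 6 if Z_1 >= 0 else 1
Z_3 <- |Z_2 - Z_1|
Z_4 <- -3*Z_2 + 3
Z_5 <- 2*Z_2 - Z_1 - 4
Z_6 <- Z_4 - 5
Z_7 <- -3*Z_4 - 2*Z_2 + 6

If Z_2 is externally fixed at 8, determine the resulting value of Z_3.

The intervention breaks the incoming arrows to Z_2: Z_2 <- 6 if Z_1 >= 0 else 1 no longer applies, and Z_2 = 8.
Z_3 = |Z_2 - Z_1|  [with Z_2=8, Z_1=6]  = 2

2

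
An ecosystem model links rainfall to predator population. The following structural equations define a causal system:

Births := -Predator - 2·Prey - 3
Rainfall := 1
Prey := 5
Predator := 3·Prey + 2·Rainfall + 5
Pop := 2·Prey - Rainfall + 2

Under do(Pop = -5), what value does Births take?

-35

The intervention breaks the incoming arrows to Pop: Pop := 2·Prey - Rainfall + 2 no longer applies, and Pop = -5.
Since Births is not a descendant of the intervened variable, it is unaffected.
Predator = 3·Prey + 2·Rainfall + 5  [with Prey=5, Rainfall=1]  = 22
Births = -Predator - 2·Prey - 3  [with Predator=22, Prey=5]  = -35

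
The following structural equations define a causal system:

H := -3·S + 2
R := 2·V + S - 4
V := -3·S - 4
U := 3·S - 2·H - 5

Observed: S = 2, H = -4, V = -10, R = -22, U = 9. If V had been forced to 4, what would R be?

The intervention breaks the incoming arrows to V: V := -3·S - 4 no longer applies, and V = 4.
R = 2·V + S - 4  [with V=4, S=2]  = 6

6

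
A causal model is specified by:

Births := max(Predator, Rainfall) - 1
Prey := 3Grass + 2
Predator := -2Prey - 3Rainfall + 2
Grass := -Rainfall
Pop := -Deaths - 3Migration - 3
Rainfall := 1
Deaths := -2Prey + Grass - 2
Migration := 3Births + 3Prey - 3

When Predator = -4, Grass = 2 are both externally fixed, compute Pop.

The joint intervention fixes Predator = -4, Grass = 2, removing each variable's own equation.
Prey = 3Grass + 2  [with Grass=2]  = 8
Births = max(Predator, Rainfall) - 1  [with Predator=-4, Rainfall=1]  = 0
Deaths = -2Prey + Grass - 2  [with Prey=8, Grass=2]  = -16
Migration = 3Births + 3Prey - 3  [with Births=0, Prey=8]  = 21
Pop = -Deaths - 3Migration - 3  [with Deaths=-16, Migration=21]  = -50

-50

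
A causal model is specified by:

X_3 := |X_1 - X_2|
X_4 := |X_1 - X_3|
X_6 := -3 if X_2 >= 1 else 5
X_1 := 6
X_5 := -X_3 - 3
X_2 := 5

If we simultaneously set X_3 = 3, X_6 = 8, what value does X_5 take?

-6

The joint intervention fixes X_3 = 3, X_6 = 8, removing each variable's own equation.
X_5 = -X_3 - 3  [with X_3=3]  = -6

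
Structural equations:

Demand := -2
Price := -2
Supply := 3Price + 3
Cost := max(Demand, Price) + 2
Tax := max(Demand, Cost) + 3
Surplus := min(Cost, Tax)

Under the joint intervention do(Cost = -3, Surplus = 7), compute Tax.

Setting Cost = -3, Surplus = 7 by intervention discards those variables' equations.
Tax = max(Demand, Cost) + 3  [with Demand=-2, Cost=-3]  = 1

1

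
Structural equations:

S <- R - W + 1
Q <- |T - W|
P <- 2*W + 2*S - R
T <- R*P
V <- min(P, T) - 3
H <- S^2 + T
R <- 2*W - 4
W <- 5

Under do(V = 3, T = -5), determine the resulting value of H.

Under do(V = 3, T = -5), each intervened variable's structural equation is replaced by its fixed value.
R = 2*W - 4  [with W=5]  = 6
S = R - W + 1  [with R=6, W=5]  = 2
H = S^2 + T  [with S=2, T=-5]  = -1

-1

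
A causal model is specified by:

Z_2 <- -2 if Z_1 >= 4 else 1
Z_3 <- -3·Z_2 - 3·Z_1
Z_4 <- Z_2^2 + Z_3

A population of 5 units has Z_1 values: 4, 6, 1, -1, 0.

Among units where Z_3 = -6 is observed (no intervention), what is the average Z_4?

E[Z_4|Z_3=-6] averages over only the 2 units with Z_3=-6 (Z_1 = 4, 1): Z_4 = -2, -5, mean -3.5.

-3.5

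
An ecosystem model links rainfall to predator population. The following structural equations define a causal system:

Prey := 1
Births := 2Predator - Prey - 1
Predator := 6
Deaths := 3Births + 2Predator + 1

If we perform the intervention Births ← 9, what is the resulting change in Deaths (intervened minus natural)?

The intervention breaks the incoming arrows to Births: Births := 2Predator - Prey - 1 no longer applies, and Births = 9.
Deaths = 3Births + 2Predator + 1  [with Births=9, Predator=6]  = 40
Without intervention: Births = 2Predator - Prey - 1  [with Predator=6, Prey=1]  = 10; Deaths = 3Births + 2Predator + 1  [with Births=10, Predator=6]  = 43.
Change = 40 − 43 = -3.

-3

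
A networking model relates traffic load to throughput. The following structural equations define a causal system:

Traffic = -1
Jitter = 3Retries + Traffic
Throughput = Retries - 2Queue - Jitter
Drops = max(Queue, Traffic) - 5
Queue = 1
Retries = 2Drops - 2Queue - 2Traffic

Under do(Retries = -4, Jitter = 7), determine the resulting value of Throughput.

The joint intervention fixes Retries = -4, Jitter = 7, removing each variable's own equation.
Throughput = Retries - 2Queue - Jitter  [with Retries=-4, Queue=1, Jitter=7]  = -13

-13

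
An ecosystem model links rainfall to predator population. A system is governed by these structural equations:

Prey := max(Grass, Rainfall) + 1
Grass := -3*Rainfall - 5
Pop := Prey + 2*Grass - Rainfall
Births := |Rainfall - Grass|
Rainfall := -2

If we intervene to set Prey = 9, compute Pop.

13

do(Prey=9) replaces the equation Prey := max(Grass, Rainfall) + 1 with the constant Prey = 9.
Grass = -3*Rainfall - 5  [with Rainfall=-2]  = 1
Pop = Prey + 2*Grass - Rainfall  [with Prey=9, Grass=1, Rainfall=-2]  = 13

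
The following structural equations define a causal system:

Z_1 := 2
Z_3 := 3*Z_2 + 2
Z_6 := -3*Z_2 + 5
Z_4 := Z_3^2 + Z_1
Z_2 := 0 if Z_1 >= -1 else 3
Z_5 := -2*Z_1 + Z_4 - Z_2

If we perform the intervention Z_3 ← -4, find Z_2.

0

Under do(Z_3=-4), the mechanism Z_3 := 3*Z_2 + 2 is discarded; Z_3 is fixed at -4.
Since Z_2 is not a descendant of the intervened variable, it is unaffected.
Z_2 = 0 if Z_1 >= -1 else 3  [with Z_1=2]  = 0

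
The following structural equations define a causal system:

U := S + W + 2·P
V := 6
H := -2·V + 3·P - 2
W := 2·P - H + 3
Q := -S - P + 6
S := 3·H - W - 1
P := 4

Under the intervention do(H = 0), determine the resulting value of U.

7

The intervention breaks the incoming arrows to H: H := -2·V + 3·P - 2 no longer applies, and H = 0.
W = 2·P - H + 3  [with P=4, H=0]  = 11
S = 3·H - W - 1  [with H=0, W=11]  = -12
U = S + W + 2·P  [with S=-12, W=11, P=4]  = 7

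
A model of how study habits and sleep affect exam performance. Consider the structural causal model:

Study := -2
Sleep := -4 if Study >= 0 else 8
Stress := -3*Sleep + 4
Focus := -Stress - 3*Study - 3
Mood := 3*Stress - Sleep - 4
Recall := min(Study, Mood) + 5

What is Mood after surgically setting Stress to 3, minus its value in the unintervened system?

69

do(Stress=3) replaces the equation Stress := -3*Sleep + 4 with the constant Stress = 3.
Sleep = -4 if Study >= 0 else 8  [with Study=-2]  = 8
Mood = 3*Stress - Sleep - 4  [with Stress=3, Sleep=8]  = -3
Without intervention: Sleep = -4 if Study >= 0 else 8  [with Study=-2]  = 8; Stress = -3*Sleep + 4  [with Sleep=8]  = -20; Mood = 3*Stress - Sleep - 4  [with Stress=-20, Sleep=8]  = -72.
Change = -3 − (-72) = 69.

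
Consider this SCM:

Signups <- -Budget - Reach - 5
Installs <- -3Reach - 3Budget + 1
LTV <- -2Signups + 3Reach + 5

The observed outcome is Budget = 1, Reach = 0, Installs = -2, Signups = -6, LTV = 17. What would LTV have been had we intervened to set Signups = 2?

1

Intervening sets Signups = 2 and removes its equation (Signups <- -Budget - Reach - 5).
LTV = -2Signups + 3Reach + 5  [with Signups=2, Reach=0]  = 1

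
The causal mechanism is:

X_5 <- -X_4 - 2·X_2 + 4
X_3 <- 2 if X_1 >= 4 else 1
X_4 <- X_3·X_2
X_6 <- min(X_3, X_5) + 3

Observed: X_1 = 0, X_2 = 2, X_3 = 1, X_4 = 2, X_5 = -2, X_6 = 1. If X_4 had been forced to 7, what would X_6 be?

-4

Under do(X_4=7), the mechanism X_4 <- X_3·X_2 is discarded; X_4 is fixed at 7.
X_3 = 2 if X_1 >= 4 else 1  [with X_1=0]  = 1
X_5 = -X_4 - 2·X_2 + 4  [with X_4=7, X_2=2]  = -7
X_6 = min(X_3, X_5) + 3  [with X_3=1, X_5=-7]  = -4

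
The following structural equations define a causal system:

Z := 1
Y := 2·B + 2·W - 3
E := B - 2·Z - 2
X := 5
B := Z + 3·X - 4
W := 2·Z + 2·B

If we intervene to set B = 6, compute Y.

The intervention breaks the incoming arrows to B: B := Z + 3·X - 4 no longer applies, and B = 6.
W = 2·Z + 2·B  [with Z=1, B=6]  = 14
Y = 2·B + 2·W - 3  [with B=6, W=14]  = 37

37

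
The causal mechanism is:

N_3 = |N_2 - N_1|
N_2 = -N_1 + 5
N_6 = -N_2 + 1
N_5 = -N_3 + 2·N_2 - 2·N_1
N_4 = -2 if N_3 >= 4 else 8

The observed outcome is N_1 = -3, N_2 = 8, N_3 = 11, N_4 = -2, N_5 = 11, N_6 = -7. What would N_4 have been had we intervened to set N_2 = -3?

8

Under do(N_2=-3), the mechanism N_2 = -N_1 + 5 is discarded; N_2 is fixed at -3.
N_3 = |N_2 - N_1|  [with N_2=-3, N_1=-3]  = 0
N_4 = -2 if N_3 >= 4 else 8  [with N_3=0]  = 8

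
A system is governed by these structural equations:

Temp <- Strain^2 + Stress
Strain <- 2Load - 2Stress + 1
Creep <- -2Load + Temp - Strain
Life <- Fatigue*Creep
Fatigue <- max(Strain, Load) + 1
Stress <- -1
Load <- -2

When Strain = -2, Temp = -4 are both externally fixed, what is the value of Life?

Under do(Strain = -2, Temp = -4), each intervened variable's structural equation is replaced by its fixed value.
Creep = -2Load + Temp - Strain  [with Load=-2, Temp=-4, Strain=-2]  = 2
Fatigue = max(Strain, Load) + 1  [with Strain=-2, Load=-2]  = -1
Life = Fatigue*Creep  [with Fatigue=-1, Creep=2]  = -2

-2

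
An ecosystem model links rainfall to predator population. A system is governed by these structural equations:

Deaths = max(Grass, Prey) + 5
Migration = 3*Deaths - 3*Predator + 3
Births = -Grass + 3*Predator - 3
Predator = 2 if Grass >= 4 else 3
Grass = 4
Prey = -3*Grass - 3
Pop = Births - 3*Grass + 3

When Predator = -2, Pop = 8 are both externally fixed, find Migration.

36

Under do(Predator = -2, Pop = 8), each intervened variable's structural equation is replaced by its fixed value.
Prey = -3*Grass - 3  [with Grass=4]  = -15
Deaths = max(Grass, Prey) + 5  [with Grass=4, Prey=-15]  = 9
Migration = 3*Deaths - 3*Predator + 3  [with Deaths=9, Predator=-2]  = 36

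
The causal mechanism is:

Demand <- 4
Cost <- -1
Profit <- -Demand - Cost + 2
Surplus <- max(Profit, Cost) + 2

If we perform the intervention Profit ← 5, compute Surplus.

The intervention breaks the incoming arrows to Profit: Profit <- -Demand - Cost + 2 no longer applies, and Profit = 5.
Surplus = max(Profit, Cost) + 2  [with Profit=5, Cost=-1]  = 7

7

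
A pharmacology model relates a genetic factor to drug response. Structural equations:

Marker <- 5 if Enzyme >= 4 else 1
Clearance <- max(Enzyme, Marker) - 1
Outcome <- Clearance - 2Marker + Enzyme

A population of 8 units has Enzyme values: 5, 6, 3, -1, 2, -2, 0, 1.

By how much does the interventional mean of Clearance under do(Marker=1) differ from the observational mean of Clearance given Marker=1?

Every unit gets Marker=1 under the intervention. Clearance values become 4, 5, 2, 0, 1, 0, 0, 0; E[Clearance|do(Marker=1)] = 1.5.
Conditioning on Marker=1 selects the 6 unit(s) with Enzyme ∈ {3, -1, 2, -2, 0, 1}. Their Clearance values: 2, 0, 1, 0, 0, 0. Mean = 0.5.
Difference = 1.5 − 0.5 = 1.

1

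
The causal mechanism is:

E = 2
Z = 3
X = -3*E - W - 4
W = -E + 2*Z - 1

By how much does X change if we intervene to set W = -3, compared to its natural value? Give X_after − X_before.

The intervention breaks the incoming arrows to W: W = -E + 2*Z - 1 no longer applies, and W = -3.
X = -3*E - W - 4  [with E=2, W=-3]  = -7
Without intervention: W = -E + 2*Z - 1  [with E=2, Z=3]  = 3; X = -3*E - W - 4  [with E=2, W=3]  = -13.
Change = -7 − (-13) = 6.

6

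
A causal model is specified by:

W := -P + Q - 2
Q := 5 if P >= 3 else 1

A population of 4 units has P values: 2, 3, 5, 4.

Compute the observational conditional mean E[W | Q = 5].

-1

Conditioning on Q=5 selects the 3 unit(s) with P ∈ {3, 5, 4}. Their W values: 0, -2, -1. Mean = -1.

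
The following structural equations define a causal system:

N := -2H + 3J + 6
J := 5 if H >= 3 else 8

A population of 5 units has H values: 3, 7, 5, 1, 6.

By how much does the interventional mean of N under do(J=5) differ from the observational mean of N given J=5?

1.7

Under do(J=5), J's equation is replaced by J=5 for every unit. Per-unit N: 15, 7, 11, 19, 9. Mean = 12.2.
Observing J=5 restricts to units where J's equation naturally yields 5: H ∈ {3, 7, 5, 6}. In that subpopulation N = 15, 7, 11, 9, mean 10.5.
Difference = 12.2 − 10.5 = 1.7.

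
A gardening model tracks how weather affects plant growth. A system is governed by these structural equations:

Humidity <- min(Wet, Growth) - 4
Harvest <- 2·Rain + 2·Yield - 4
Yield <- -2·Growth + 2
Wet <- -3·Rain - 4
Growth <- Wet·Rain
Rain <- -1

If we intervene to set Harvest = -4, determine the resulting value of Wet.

do(Harvest=-4) replaces the equation Harvest <- 2·Rain + 2·Yield - 4 with the constant Harvest = -4.
Wet is not downstream of the intervention, so its value is determined by the original equations.
Wet = -3·Rain - 4  [with Rain=-1]  = -1

-1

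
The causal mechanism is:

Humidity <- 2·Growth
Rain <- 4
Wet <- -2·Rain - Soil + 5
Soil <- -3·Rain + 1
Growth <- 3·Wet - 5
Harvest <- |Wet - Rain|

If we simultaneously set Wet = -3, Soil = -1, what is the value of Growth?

-14

The joint intervention fixes Wet = -3, Soil = -1, removing each variable's own equation.
Growth = 3·Wet - 5  [with Wet=-3]  = -14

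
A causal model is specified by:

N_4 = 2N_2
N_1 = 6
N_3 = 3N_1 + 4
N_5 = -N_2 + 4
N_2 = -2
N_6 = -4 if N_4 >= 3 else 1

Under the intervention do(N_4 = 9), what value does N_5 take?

6

Intervening sets N_4 = 9 and removes its equation (N_4 = 2N_2).
No directed path runs from N_4 to N_5, so N_5 keeps its natural value.
N_5 = -N_2 + 4  [with N_2=-2]  = 6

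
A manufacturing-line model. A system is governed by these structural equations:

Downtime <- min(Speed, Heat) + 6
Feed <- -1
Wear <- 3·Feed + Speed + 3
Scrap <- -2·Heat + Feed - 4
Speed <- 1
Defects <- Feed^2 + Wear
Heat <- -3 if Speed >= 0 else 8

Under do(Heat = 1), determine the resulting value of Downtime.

7

The intervention breaks the incoming arrows to Heat: Heat <- -3 if Speed >= 0 else 8 no longer applies, and Heat = 1.
Downtime = min(Speed, Heat) + 6  [with Speed=1, Heat=1]  = 7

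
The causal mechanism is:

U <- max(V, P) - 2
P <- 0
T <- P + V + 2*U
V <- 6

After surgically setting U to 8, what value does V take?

Under do(U=8), the mechanism U <- max(V, P) - 2 is discarded; U is fixed at 8.
V is not downstream of the intervention, so its value is determined by the original equations.

6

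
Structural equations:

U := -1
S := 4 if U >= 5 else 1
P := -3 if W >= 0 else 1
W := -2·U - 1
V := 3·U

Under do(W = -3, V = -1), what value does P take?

The joint intervention fixes W = -3, V = -1, removing each variable's own equation.
P = -3 if W >= 0 else 1  [with W=-3]  = 1

1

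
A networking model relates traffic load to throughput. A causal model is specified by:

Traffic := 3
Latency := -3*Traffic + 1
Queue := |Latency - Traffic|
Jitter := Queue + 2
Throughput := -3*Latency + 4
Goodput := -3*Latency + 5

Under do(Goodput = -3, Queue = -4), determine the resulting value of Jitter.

-2

Under do(Goodput = -3, Queue = -4), each intervened variable's structural equation is replaced by its fixed value.
Jitter = Queue + 2  [with Queue=-4]  = -2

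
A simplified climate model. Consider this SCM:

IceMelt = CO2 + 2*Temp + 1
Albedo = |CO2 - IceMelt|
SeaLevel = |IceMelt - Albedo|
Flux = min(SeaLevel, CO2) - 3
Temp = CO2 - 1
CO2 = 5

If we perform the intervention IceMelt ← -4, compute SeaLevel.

13

do(IceMelt=-4) replaces the equation IceMelt = CO2 + 2*Temp + 1 with the constant IceMelt = -4.
Albedo = |CO2 - IceMelt|  [with CO2=5, IceMelt=-4]  = 9
SeaLevel = |IceMelt - Albedo|  [with IceMelt=-4, Albedo=9]  = 13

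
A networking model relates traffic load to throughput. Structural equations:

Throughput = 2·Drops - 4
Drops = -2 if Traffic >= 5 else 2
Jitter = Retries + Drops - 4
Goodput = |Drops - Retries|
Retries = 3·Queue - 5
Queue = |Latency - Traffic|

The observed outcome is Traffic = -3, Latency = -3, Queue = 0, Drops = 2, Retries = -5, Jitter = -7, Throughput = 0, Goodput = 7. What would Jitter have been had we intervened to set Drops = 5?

-4

Under do(Drops=5), the mechanism Drops = -2 if Traffic >= 5 else 2 is discarded; Drops is fixed at 5.
Queue = |Latency - Traffic|  [with Latency=-3, Traffic=-3]  = 0
Retries = 3·Queue - 5  [with Queue=0]  = -5
Jitter = Retries + Drops - 4  [with Retries=-5, Drops=5]  = -4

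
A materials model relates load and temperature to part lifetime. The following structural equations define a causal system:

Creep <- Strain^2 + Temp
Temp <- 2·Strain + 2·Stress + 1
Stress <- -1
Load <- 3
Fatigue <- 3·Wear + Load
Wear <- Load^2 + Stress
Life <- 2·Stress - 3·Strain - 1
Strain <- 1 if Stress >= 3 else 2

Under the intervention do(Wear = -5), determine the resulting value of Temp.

do(Wear=-5) replaces the equation Wear <- Load^2 + Stress with the constant Wear = -5.
No directed path runs from Wear to Temp, so Temp keeps its natural value.
Strain = 1 if Stress >= 3 else 2  [with Stress=-1]  = 2
Temp = 2·Strain + 2·Stress + 1  [with Strain=2, Stress=-1]  = 3

3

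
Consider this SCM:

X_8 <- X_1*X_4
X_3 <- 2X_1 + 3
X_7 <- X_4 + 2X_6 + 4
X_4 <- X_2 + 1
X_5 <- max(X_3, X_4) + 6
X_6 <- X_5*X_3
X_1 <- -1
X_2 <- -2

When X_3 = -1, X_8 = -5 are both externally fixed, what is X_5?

The joint intervention fixes X_3 = -1, X_8 = -5, removing each variable's own equation.
X_4 = X_2 + 1  [with X_2=-2]  = -1
X_5 = max(X_3, X_4) + 6  [with X_3=-1, X_4=-1]  = 5

5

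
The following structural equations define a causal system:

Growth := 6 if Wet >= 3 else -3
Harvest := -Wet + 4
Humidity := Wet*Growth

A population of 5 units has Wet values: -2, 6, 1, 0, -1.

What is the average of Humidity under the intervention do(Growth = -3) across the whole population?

-2.4

Every unit gets Growth=-3 under the intervention. Humidity values become 6, -18, -3, 0, 3; E[Humidity|do(Growth=-3)] = -2.4.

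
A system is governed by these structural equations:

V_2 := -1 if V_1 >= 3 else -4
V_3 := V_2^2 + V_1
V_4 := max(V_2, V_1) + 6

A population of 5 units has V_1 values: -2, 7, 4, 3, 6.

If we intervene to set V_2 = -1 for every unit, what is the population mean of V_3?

4.6

The intervention sets V_2=-1 in all 5 units regardless of V_1. Recomputing V_3 per unit gives -1, 8, 5, 4, 7; average 4.6.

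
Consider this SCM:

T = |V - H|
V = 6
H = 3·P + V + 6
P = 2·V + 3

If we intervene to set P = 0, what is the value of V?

6

Under do(P=0), the mechanism P = 2·V + 3 is discarded; P is fixed at 0.
V is not downstream of the intervention, so its value is determined by the original equations.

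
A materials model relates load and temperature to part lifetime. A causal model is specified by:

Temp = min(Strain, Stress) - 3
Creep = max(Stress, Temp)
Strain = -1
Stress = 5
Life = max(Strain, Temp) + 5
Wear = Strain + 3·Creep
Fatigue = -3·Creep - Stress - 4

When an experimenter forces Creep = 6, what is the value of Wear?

17

Intervening sets Creep = 6 and removes its equation (Creep = max(Stress, Temp)).
Wear = Strain + 3·Creep  [with Strain=-1, Creep=6]  = 17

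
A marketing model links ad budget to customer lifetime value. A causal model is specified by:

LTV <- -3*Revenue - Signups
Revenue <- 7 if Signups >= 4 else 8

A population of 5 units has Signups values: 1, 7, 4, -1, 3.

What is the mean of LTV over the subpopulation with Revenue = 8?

Observing Revenue=8 restricts to units where Revenue's equation naturally yields 8: Signups ∈ {1, -1, 3}. In that subpopulation LTV = -25, -23, -27, mean -25.

-25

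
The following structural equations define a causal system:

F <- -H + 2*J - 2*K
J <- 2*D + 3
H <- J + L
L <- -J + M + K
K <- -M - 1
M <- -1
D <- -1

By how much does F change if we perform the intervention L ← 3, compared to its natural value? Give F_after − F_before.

Under do(L=3), the mechanism L <- -J + M + K is discarded; L is fixed at 3.
K = -M - 1  [with M=-1]  = 0
J = 2*D + 3  [with D=-1]  = 1
H = J + L  [with J=1, L=3]  = 4
F = -H + 2*J - 2*K  [with H=4, J=1, K=0]  = -2
Without intervention: K = -M - 1  [with M=-1]  = 0; J = 2*D + 3  [with D=-1]  = 1; L = -J + M + K  [with J=1, M=-1, K=0]  = -2; H = J + L  [with J=1, L=-2]  = -1; F = -H + 2*J - 2*K  [with H=-1, J=1, K=0]  = 3.
Change = -2 − 3 = -5.

-5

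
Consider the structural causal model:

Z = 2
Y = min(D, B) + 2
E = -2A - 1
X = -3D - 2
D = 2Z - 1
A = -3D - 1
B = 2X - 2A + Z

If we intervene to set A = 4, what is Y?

-26

The intervention breaks the incoming arrows to A: A = -3D - 1 no longer applies, and A = 4.
D = 2Z - 1  [with Z=2]  = 3
X = -3D - 2  [with D=3]  = -11
B = 2X - 2A + Z  [with X=-11, A=4, Z=2]  = -28
Y = min(D, B) + 2  [with D=3, B=-28]  = -26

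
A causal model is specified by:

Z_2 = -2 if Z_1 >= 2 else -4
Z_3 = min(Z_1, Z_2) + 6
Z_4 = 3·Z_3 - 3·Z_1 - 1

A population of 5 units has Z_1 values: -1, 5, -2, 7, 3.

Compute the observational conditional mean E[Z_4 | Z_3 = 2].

Observing Z_3=2 restricts to units where Z_3's equation naturally yields 2: Z_1 ∈ {-1, -2}. In that subpopulation Z_4 = 8, 11, mean 9.5.

9.5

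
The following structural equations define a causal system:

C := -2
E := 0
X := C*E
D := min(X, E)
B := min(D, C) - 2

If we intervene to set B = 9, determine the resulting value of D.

0

The intervention breaks the incoming arrows to B: B := min(D, C) - 2 no longer applies, and B = 9.
Since D is not a descendant of the intervened variable, it is unaffected.
X = C*E  [with C=-2, E=0]  = 0
D = min(X, E)  [with X=0, E=0]  = 0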